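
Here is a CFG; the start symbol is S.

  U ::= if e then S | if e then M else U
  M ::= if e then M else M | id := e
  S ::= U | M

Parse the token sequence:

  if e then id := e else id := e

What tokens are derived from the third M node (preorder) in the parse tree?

id := e

[S [M if e then [M id := e] else [M id := e]]]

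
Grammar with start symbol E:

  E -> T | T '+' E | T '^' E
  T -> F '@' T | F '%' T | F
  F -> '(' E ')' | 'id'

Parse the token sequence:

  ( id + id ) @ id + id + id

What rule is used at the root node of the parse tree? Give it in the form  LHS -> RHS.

E -> T '+' E

[E [T [F ( [E [T [F id]] + [E [T [F id]]]] )] @ [T [F id]]] + [E [T [F id]] + [E [T [F id]]]]]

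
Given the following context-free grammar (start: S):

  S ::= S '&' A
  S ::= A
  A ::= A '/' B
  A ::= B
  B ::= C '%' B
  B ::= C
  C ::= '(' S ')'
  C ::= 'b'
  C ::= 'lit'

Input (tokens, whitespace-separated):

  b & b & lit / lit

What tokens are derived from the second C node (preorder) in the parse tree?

b

[S [S [S [A [B [C b]]]] & [A [B [C b]]]] & [A [A [B [C lit]]] / [B [C lit]]]]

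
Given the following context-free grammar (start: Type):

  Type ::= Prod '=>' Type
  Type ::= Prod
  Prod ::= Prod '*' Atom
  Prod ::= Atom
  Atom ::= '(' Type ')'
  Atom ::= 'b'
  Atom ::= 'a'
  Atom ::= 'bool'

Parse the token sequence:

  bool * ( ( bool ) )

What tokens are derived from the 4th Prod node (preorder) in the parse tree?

[Type [Prod [Prod [Atom bool]] * [Atom ( [Type [Prod [Atom ( [Type [Prod [Atom bool]]] )]]] )]]]

bool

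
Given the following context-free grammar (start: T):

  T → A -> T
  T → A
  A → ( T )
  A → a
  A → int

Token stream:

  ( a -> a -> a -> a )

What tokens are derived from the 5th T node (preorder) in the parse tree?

a

[T [A ( [T [A a] -> [T [A a] -> [T [A a] -> [T [A a]]]]] )]]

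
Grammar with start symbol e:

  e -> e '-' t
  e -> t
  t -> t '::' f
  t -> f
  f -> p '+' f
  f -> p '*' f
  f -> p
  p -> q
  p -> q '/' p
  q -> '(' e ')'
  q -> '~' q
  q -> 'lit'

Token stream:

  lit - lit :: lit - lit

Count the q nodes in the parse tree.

4

[e [e [e [t [f [p [q lit]]]]] - [t [t [f [p [q lit]]]] :: [f [p [q lit]]]]] - [t [f [p [q lit]]]]]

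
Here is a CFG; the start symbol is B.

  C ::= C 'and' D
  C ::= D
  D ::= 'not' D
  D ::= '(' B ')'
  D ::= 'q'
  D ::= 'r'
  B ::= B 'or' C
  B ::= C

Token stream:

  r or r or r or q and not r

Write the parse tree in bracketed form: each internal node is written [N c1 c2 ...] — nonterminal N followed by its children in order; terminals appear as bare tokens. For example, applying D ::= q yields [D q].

[B [B [B [B [C [D r]]] or [C [D r]]] or [C [D r]]] or [C [C [D q]] and [D not [D r]]]]

B
B or C
B or C or C
B or C or C or C
C or C or C or C
D or C or C or C
r or C or C or C
r or D or C or C
r or r or C or C
r or r or D or C
r or r or r or C
r or r or r or C and D
r or r or r or D and D
r or r or r or q and D
r or r or r or q and not D
r or r or r or q and not r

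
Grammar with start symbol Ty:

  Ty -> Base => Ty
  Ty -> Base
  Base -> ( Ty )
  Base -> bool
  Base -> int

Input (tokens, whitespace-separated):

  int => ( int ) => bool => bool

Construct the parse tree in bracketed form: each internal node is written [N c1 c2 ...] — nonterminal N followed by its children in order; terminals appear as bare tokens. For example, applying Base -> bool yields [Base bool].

Ty
Base => Ty
int => Ty
int => Base => Ty
int => ( Ty ) => Ty
int => ( Base ) => Ty
int => ( int ) => Ty
int => ( int ) => Base => Ty
int => ( int ) => bool => Ty
int => ( int ) => bool => Base
int => ( int ) => bool => bool

[Ty [Base int] => [Ty [Base ( [Ty [Base int]] )] => [Ty [Base bool] => [Ty [Base bool]]]]]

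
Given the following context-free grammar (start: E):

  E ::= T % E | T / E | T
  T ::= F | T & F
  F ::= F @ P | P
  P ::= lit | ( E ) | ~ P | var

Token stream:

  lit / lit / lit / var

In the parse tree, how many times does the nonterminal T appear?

4

[E [T [F [P lit]]] / [E [T [F [P lit]]] / [E [T [F [P lit]]] / [E [T [F [P var]]]]]]]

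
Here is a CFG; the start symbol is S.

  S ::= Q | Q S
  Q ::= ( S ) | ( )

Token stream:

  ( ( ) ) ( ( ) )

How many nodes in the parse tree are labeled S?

4

[S [Q ( [S [Q ( )]] )] [S [Q ( [S [Q ( )]] )]]]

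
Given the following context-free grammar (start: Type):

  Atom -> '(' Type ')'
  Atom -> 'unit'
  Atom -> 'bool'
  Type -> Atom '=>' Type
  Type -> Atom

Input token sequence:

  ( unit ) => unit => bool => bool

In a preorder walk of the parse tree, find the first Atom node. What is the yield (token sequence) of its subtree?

[Type [Atom ( [Type [Atom unit]] )] => [Type [Atom unit] => [Type [Atom bool] => [Type [Atom bool]]]]]

( unit )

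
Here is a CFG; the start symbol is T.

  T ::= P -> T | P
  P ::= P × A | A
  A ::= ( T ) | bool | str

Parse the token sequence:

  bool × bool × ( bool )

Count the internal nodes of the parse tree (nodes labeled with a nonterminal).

[T [P [P [P [A bool]] × [A bool]] × [A ( [T [P [A bool]]] )]]]

10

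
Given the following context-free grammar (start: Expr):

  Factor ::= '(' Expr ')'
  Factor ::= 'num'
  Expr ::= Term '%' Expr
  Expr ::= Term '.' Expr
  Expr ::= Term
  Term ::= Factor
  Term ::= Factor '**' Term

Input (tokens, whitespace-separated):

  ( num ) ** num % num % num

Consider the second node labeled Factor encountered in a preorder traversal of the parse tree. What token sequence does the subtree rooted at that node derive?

[Expr [Term [Factor ( [Expr [Term [Factor num]]] )] ** [Term [Factor num]]] % [Expr [Term [Factor num]] % [Expr [Term [Factor num]]]]]

num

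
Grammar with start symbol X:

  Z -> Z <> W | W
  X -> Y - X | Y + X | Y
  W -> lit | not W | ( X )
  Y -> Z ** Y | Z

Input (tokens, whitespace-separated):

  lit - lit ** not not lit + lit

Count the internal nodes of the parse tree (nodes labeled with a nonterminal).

17

[X [Y [Z [W lit]]] - [X [Y [Z [W lit]] ** [Y [Z [W not [W not [W lit]]]]]] + [X [Y [Z [W lit]]]]]]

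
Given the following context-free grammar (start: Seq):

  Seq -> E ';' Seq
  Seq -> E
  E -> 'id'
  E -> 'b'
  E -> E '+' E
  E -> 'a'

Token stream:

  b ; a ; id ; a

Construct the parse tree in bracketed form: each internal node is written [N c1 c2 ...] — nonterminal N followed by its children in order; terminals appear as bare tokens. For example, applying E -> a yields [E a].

[Seq [E b] ; [Seq [E a] ; [Seq [E id] ; [Seq [E a]]]]]

Seq
E ; Seq
b ; Seq
b ; E ; Seq
b ; a ; Seq
b ; a ; E ; Seq
b ; a ; id ; Seq
b ; a ; id ; E
b ; a ; id ; a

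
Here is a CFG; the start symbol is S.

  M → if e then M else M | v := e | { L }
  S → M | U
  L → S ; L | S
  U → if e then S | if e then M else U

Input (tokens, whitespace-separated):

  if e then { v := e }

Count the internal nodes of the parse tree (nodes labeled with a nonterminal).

7

[S [U if e then [S [M { [L [S [M v := e]]] }]]]]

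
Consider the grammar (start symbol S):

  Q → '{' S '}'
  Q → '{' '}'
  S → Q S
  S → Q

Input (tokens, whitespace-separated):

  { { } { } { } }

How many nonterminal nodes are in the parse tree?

8

[S [Q { [S [Q { }] [S [Q { }] [S [Q { }]]]] }]]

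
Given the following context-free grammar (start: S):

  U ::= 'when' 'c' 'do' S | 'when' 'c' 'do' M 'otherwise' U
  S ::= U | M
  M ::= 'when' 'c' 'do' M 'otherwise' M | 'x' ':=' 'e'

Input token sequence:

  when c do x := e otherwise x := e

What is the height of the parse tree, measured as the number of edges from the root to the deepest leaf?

[S [M when c do [M x := e] otherwise [M x := e]]]

3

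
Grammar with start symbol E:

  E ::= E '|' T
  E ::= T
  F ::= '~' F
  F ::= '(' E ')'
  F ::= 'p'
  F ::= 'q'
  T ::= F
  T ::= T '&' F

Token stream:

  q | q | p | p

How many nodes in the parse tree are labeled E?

[E [E [E [E [T [F q]]] | [T [F q]]] | [T [F p]]] | [T [F p]]]

4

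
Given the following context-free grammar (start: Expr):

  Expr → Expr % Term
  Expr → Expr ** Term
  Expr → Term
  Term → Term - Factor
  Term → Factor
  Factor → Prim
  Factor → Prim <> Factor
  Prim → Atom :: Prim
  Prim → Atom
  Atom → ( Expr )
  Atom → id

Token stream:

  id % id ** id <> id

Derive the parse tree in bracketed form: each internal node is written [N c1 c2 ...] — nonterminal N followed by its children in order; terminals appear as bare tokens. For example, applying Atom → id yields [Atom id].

[Expr [Expr [Expr [Term [Factor [Prim [Atom id]]]]] % [Term [Factor [Prim [Atom id]]]]] ** [Term [Factor [Prim [Atom id]] <> [Factor [Prim [Atom id]]]]]]

Expr
Expr ** Term
Expr % Term ** Term
Term % Term ** Term
Factor % Term ** Term
Prim % Term ** Term
Atom % Term ** Term
id % Term ** Term
id % Factor ** Term
id % Prim ** Term
id % Atom ** Term
id % id ** Term
id % id ** Factor
id % id ** Prim <> Factor
id % id ** Atom <> Factor
id % id ** id <> Factor
id % id ** id <> Prim
id % id ** id <> Atom
id % id ** id <> id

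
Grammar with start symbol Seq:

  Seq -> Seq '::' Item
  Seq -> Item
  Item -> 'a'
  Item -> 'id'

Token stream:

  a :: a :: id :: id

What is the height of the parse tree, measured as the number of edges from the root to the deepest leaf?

[Seq [Seq [Seq [Seq [Item a]] :: [Item a]] :: [Item id]] :: [Item id]]

5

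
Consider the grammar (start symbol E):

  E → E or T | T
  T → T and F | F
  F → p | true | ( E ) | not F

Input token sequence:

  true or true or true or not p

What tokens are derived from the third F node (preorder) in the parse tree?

true

[E [E [E [E [T [F true]]] or [T [F true]]] or [T [F true]]] or [T [F not [F p]]]]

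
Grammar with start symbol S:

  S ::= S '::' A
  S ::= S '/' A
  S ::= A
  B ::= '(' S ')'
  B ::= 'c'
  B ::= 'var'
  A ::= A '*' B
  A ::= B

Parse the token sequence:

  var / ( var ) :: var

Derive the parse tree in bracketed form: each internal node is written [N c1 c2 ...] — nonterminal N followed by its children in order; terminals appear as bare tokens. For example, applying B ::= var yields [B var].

[S [S [S [A [B var]]] / [A [B ( [S [A [B var]]] )]]] :: [A [B var]]]

S
S :: A
S / A :: A
A / A :: A
B / A :: A
var / A :: A
var / B :: A
var / ( S ) :: A
var / ( A ) :: A
var / ( B ) :: A
var / ( var ) :: A
var / ( var ) :: B
var / ( var ) :: var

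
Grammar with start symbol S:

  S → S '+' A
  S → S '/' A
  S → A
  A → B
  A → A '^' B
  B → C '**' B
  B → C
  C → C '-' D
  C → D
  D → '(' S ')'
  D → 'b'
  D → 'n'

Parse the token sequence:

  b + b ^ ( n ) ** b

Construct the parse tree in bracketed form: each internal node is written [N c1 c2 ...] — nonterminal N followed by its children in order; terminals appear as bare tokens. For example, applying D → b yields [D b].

S
S + A
A + A
B + A
C + A
D + A
b + A
b + A ^ B
b + B ^ B
b + C ^ B
b + D ^ B
b + b ^ B
b + b ^ C ** B
b + b ^ D ** B
b + b ^ ( S ) ** B
b + b ^ ( A ) ** B
b + b ^ ( B ) ** B
b + b ^ ( C ) ** B
b + b ^ ( D ) ** B
b + b ^ ( n ) ** B
b + b ^ ( n ) ** C
b + b ^ ( n ) ** D
b + b ^ ( n ) ** b

[S [S [A [B [C [D b]]]]] + [A [A [B [C [D b]]]] ^ [B [C [D ( [S [A [B [C [D n]]]]] )]] ** [B [C [D b]]]]]]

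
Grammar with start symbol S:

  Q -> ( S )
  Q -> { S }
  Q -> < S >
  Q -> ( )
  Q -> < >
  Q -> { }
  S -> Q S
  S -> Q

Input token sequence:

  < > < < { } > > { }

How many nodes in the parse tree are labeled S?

5

[S [Q < >] [S [Q < [S [Q < [S [Q { }]] >]] >] [S [Q { }]]]]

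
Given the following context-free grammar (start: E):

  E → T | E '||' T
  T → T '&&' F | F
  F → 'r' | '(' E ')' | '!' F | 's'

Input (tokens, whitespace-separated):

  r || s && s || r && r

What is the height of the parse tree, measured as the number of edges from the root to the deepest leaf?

5

[E [E [E [T [F r]]] || [T [T [F s]] && [F s]]] || [T [T [F r]] && [F r]]]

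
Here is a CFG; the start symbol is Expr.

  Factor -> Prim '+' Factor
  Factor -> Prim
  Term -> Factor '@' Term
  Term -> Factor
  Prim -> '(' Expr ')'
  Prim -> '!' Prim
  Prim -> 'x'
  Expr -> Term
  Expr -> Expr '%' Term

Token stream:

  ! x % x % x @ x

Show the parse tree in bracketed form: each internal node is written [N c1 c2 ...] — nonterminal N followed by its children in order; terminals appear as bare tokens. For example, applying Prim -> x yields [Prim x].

Expr
Expr % Term
Expr % Term % Term
Term % Term % Term
Factor % Term % Term
Prim % Term % Term
! Prim % Term % Term
! x % Term % Term
! x % Factor % Term
! x % Prim % Term
! x % x % Term
! x % x % Factor @ Term
! x % x % Prim @ Term
! x % x % x @ Term
! x % x % x @ Factor
! x % x % x @ Prim
! x % x % x @ x

[Expr [Expr [Expr [Term [Factor [Prim ! [Prim x]]]]] % [Term [Factor [Prim x]]]] % [Term [Factor [Prim x]] @ [Term [Factor [Prim x]]]]]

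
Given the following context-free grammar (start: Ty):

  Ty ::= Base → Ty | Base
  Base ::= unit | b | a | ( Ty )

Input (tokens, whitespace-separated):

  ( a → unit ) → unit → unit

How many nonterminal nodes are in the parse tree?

[Ty [Base ( [Ty [Base a] → [Ty [Base unit]]] )] → [Ty [Base unit] → [Ty [Base unit]]]]

10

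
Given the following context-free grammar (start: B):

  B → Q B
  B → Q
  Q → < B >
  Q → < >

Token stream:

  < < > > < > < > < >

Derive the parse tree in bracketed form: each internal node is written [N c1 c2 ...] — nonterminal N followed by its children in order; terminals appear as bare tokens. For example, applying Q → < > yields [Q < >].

[B [Q < [B [Q < >]] >] [B [Q < >] [B [Q < >] [B [Q < >]]]]]

B
Q B
< B > B
< Q > B
< < > > B
< < > > Q B
< < > > < > B
< < > > < > Q B
< < > > < > < > B
< < > > < > < > Q
< < > > < > < > < >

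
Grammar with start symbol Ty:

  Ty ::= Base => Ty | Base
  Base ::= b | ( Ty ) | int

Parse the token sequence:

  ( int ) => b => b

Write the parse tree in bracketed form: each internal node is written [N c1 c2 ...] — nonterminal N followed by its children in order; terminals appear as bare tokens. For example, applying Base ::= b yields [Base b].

Ty
Base => Ty
( Ty ) => Ty
( Base ) => Ty
( int ) => Ty
( int ) => Base => Ty
( int ) => b => Ty
( int ) => b => Base
( int ) => b => b

[Ty [Base ( [Ty [Base int]] )] => [Ty [Base b] => [Ty [Base b]]]]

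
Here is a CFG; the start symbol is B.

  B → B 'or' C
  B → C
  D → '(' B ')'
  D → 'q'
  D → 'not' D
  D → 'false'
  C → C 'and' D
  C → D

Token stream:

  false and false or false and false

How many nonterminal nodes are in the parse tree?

10

[B [B [C [C [D false]] and [D false]]] or [C [C [D false]] and [D false]]]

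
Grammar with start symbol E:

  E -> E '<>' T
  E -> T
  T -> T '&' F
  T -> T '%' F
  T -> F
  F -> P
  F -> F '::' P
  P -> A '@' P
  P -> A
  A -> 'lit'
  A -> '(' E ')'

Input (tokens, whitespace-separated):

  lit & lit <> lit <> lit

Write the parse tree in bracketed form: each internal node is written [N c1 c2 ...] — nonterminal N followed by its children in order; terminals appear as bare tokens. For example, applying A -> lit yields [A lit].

[E [E [E [T [T [F [P [A lit]]]] & [F [P [A lit]]]]] <> [T [F [P [A lit]]]]] <> [T [F [P [A lit]]]]]

E
E <> T
E <> T <> T
T <> T <> T
T & F <> T <> T
F & F <> T <> T
P & F <> T <> T
A & F <> T <> T
lit & F <> T <> T
lit & P <> T <> T
lit & A <> T <> T
lit & lit <> T <> T
lit & lit <> F <> T
lit & lit <> P <> T
lit & lit <> A <> T
lit & lit <> lit <> T
lit & lit <> lit <> F
lit & lit <> lit <> P
lit & lit <> lit <> A
lit & lit <> lit <> lit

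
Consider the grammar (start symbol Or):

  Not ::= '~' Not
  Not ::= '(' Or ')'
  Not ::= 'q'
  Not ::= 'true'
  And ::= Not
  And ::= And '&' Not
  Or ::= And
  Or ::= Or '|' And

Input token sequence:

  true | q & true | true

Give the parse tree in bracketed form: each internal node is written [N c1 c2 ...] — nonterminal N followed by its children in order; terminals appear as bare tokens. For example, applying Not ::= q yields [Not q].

[Or [Or [Or [And [Not true]]] | [And [And [Not q]] & [Not true]]] | [And [Not true]]]

Or
Or | And
Or | And | And
And | And | And
Not | And | And
true | And | And
true | And & Not | And
true | Not & Not | And
true | q & Not | And
true | q & true | And
true | q & true | Not
true | q & true | true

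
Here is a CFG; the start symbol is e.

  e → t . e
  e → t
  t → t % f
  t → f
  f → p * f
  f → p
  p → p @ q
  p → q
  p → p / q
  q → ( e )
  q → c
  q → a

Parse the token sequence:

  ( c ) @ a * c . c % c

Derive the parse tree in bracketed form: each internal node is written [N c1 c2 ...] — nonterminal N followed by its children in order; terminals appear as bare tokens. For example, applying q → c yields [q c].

[e [t [f [p [p [q ( [e [t [f [p [q c]]]]] )]] @ [q a]] * [f [p [q c]]]]] . [e [t [t [f [p [q c]]]] % [f [p [q c]]]]]]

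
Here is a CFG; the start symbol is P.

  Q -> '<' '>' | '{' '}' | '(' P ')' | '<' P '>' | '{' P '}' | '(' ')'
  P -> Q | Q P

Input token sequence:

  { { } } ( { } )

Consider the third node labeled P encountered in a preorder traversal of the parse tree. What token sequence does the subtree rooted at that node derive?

( { } )

[P [Q { [P [Q { }]] }] [P [Q ( [P [Q { }]] )]]]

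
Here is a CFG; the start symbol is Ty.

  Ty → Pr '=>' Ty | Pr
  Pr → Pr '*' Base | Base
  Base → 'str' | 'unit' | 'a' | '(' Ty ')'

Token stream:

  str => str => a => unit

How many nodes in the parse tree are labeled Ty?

4

[Ty [Pr [Base str]] => [Ty [Pr [Base str]] => [Ty [Pr [Base a]] => [Ty [Pr [Base unit]]]]]]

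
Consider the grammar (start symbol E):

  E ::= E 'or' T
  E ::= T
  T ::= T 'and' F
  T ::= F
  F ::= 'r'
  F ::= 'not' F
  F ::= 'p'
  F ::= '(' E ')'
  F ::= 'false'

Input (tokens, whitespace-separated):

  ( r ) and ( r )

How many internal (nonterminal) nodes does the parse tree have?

11

[E [T [T [F ( [E [T [F r]]] )]] and [F ( [E [T [F r]]] )]]]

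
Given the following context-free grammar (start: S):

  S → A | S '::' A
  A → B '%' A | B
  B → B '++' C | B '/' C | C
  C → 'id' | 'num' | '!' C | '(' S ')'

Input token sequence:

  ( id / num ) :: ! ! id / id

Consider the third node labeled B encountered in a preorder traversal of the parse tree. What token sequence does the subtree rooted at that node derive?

id

[S [S [A [B [C ( [S [A [B [B [C id]] / [C num]]]] )]]]] :: [A [B [B [C ! [C ! [C id]]]] / [C id]]]]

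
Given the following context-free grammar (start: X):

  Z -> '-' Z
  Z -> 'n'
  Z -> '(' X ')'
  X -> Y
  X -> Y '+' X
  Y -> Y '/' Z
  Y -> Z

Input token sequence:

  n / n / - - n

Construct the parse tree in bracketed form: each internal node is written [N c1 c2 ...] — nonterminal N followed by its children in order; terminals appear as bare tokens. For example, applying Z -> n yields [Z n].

[X [Y [Y [Y [Z n]] / [Z n]] / [Z - [Z - [Z n]]]]]

X
Y
Y / Z
Y / Z / Z
Z / Z / Z
n / Z / Z
n / n / Z
n / n / - Z
n / n / - - Z
n / n / - - n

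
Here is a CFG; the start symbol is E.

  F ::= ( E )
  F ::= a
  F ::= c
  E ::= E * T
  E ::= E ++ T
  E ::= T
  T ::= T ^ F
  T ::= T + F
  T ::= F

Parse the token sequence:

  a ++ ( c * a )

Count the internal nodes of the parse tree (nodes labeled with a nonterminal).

[E [E [T [F a]]] ++ [T [F ( [E [E [T [F c]]] * [T [F a]]] )]]]

12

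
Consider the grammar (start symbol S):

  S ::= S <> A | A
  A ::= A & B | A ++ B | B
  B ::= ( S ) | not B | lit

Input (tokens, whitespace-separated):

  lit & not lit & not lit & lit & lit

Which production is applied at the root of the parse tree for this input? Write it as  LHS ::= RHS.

[S [A [A [A [A [A [B lit]] & [B not [B lit]]] & [B not [B lit]]] & [B lit]] & [B lit]]]

S ::= A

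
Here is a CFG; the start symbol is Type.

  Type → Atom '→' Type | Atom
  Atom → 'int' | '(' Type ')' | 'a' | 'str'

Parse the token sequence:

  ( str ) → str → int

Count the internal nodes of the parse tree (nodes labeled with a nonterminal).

8

[Type [Atom ( [Type [Atom str]] )] → [Type [Atom str] → [Type [Atom int]]]]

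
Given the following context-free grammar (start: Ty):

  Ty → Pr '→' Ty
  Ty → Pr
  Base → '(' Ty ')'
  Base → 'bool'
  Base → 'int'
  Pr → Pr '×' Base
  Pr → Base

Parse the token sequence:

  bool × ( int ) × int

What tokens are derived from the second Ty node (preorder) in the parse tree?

[Ty [Pr [Pr [Pr [Base bool]] × [Base ( [Ty [Pr [Base int]]] )]] × [Base int]]]

int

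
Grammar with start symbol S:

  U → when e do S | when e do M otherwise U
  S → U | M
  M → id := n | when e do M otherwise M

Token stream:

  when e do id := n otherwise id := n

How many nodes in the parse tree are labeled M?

[S [M when e do [M id := n] otherwise [M id := n]]]

3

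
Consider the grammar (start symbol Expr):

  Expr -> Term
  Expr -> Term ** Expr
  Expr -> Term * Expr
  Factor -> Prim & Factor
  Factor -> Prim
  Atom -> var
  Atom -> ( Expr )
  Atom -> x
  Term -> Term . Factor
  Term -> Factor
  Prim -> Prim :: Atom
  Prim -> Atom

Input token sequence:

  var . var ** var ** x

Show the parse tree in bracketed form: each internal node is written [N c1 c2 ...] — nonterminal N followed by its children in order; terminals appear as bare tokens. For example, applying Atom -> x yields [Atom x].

[Expr [Term [Term [Factor [Prim [Atom var]]]] . [Factor [Prim [Atom var]]]] ** [Expr [Term [Factor [Prim [Atom var]]]] ** [Expr [Term [Factor [Prim [Atom x]]]]]]]

Expr
Term ** Expr
Term . Factor ** Expr
Factor . Factor ** Expr
Prim . Factor ** Expr
Atom . Factor ** Expr
var . Factor ** Expr
var . Prim ** Expr
var . Atom ** Expr
var . var ** Expr
var . var ** Term ** Expr
var . var ** Factor ** Expr
var . var ** Prim ** Expr
var . var ** Atom ** Expr
var . var ** var ** Expr
var . var ** var ** Term
var . var ** var ** Factor
var . var ** var ** Prim
var . var ** var ** Atom
var . var ** var ** x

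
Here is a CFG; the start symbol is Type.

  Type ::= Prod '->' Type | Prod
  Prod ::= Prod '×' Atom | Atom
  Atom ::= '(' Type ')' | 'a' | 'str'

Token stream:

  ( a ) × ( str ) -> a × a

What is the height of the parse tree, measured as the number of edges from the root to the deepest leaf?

7

[Type [Prod [Prod [Atom ( [Type [Prod [Atom a]]] )]] × [Atom ( [Type [Prod [Atom str]]] )]] -> [Type [Prod [Prod [Atom a]] × [Atom a]]]]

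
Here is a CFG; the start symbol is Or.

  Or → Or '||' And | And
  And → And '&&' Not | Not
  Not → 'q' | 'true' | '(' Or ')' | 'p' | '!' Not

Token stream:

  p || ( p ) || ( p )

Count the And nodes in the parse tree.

5

[Or [Or [Or [And [Not p]]] || [And [Not ( [Or [And [Not p]]] )]]] || [And [Not ( [Or [And [Not p]]] )]]]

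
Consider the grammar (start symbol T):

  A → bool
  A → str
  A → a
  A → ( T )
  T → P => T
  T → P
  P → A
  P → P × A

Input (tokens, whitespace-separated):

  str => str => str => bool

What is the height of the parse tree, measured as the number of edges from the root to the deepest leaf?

6

[T [P [A str]] => [T [P [A str]] => [T [P [A str]] => [T [P [A bool]]]]]]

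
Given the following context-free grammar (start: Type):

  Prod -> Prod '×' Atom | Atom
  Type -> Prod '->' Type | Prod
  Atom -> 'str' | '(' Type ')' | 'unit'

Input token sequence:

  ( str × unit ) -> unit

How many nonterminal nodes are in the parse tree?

11

[Type [Prod [Atom ( [Type [Prod [Prod [Atom str]] × [Atom unit]]] )]] -> [Type [Prod [Atom unit]]]]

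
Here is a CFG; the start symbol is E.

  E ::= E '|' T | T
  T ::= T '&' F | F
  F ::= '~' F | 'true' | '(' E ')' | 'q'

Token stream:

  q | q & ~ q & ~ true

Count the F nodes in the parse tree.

[E [E [T [F q]]] | [T [T [T [F q]] & [F ~ [F q]]] & [F ~ [F true]]]]

6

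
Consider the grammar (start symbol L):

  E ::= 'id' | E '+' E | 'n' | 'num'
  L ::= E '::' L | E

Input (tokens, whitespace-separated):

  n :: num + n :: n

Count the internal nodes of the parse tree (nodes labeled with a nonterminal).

[L [E n] :: [L [E [E num] + [E n]] :: [L [E n]]]]

8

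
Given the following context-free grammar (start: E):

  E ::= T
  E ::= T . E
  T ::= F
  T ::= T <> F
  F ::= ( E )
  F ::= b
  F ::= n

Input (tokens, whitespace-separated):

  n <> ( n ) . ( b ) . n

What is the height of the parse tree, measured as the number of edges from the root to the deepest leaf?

7

[E [T [T [F n]] <> [F ( [E [T [F n]]] )]] . [E [T [F ( [E [T [F b]]] )]] . [E [T [F n]]]]]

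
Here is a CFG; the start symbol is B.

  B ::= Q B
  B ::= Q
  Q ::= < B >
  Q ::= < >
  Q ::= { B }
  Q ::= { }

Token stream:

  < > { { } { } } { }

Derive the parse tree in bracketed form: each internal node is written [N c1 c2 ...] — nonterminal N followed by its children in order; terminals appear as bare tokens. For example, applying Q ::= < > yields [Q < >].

B
Q B
< > B
< > Q B
< > { B } B
< > { Q B } B
< > { { } B } B
< > { { } Q } B
< > { { } { } } B
< > { { } { } } Q
< > { { } { } } { }

[B [Q < >] [B [Q { [B [Q { }] [B [Q { }]]] }] [B [Q { }]]]]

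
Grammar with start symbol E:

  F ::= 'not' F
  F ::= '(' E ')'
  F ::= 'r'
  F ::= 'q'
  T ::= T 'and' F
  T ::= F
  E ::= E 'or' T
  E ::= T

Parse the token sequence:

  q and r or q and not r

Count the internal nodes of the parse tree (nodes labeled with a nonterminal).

11

[E [E [T [T [F q]] and [F r]]] or [T [T [F q]] and [F not [F r]]]]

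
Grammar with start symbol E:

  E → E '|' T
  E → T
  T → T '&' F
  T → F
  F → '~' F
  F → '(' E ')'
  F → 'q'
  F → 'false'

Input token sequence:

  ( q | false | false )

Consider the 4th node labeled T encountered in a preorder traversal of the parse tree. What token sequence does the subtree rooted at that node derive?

[E [T [F ( [E [E [E [T [F q]]] | [T [F false]]] | [T [F false]]] )]]]

false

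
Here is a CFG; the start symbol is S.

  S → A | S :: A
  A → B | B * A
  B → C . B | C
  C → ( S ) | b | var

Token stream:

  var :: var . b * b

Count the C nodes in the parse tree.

4

[S [S [A [B [C var]]]] :: [A [B [C var] . [B [C b]]] * [A [B [C b]]]]]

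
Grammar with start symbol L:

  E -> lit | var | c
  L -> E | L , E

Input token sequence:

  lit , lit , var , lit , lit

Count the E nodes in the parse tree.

5

[L [L [L [L [L [E lit]] , [E lit]] , [E var]] , [E lit]] , [E lit]]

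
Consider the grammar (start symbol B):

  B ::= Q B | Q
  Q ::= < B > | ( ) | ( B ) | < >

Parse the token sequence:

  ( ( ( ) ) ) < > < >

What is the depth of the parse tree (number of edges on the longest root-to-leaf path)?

[B [Q ( [B [Q ( [B [Q ( )]] )]] )] [B [Q < >] [B [Q < >]]]]

6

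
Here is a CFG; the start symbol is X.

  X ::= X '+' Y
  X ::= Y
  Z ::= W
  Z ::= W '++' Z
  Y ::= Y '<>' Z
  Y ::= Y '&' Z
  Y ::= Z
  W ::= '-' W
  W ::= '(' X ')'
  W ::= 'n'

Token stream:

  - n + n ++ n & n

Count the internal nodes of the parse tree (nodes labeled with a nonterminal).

14

[X [X [Y [Z [W - [W n]]]]] + [Y [Y [Z [W n] ++ [Z [W n]]]] & [Z [W n]]]]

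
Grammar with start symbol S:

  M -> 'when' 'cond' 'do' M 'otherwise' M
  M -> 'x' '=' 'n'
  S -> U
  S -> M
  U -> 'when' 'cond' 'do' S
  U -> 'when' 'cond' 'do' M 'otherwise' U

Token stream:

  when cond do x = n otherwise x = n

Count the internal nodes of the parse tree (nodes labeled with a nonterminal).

[S [M when cond do [M x = n] otherwise [M x = n]]]

4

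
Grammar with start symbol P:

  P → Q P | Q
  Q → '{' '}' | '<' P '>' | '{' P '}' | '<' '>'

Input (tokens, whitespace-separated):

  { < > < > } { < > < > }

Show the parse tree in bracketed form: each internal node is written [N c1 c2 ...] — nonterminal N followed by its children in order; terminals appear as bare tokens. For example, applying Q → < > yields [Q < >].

P
Q P
{ P } P
{ Q P } P
{ < > P } P
{ < > Q } P
{ < > < > } P
{ < > < > } Q
{ < > < > } { P }
{ < > < > } { Q P }
{ < > < > } { < > P }
{ < > < > } { < > Q }
{ < > < > } { < > < > }

[P [Q { [P [Q < >] [P [Q < >]]] }] [P [Q { [P [Q < >] [P [Q < >]]] }]]]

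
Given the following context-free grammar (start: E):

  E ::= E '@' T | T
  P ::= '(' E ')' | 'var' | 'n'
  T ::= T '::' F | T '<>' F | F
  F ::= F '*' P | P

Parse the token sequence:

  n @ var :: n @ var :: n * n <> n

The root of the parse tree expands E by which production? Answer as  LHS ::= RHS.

[E [E [E [T [F [P n]]]] @ [T [T [F [P var]]] :: [F [P n]]]] @ [T [T [T [F [P var]]] :: [F [F [P n]] * [P n]]] <> [F [P n]]]]

E ::= E '@' T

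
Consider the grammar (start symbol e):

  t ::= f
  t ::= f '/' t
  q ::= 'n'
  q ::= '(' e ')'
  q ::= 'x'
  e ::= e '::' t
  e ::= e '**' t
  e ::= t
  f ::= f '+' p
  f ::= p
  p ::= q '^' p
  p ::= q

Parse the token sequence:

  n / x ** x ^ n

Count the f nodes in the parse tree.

3

[e [e [t [f [p [q n]]] / [t [f [p [q x]]]]]] ** [t [f [p [q x] ^ [p [q n]]]]]]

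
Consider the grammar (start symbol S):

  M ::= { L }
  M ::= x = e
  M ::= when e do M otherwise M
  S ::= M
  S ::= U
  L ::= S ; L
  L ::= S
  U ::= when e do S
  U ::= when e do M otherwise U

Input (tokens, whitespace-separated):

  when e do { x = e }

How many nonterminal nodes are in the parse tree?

[S [U when e do [S [M { [L [S [M x = e]]] }]]]]

7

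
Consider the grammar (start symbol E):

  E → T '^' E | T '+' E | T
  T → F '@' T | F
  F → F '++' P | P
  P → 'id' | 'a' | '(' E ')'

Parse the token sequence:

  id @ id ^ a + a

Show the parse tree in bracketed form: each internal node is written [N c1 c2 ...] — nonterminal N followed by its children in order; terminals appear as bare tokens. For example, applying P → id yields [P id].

E
T ^ E
F @ T ^ E
P @ T ^ E
id @ T ^ E
id @ F ^ E
id @ P ^ E
id @ id ^ E
id @ id ^ T + E
id @ id ^ F + E
id @ id ^ P + E
id @ id ^ a + E
id @ id ^ a + T
id @ id ^ a + F
id @ id ^ a + P
id @ id ^ a + a

[E [T [F [P id]] @ [T [F [P id]]]] ^ [E [T [F [P a]]] + [E [T [F [P a]]]]]]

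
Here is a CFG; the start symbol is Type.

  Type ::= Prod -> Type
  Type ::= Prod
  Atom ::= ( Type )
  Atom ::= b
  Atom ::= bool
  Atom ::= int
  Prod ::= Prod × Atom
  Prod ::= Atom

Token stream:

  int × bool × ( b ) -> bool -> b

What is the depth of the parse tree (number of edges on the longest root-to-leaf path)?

6

[Type [Prod [Prod [Prod [Atom int]] × [Atom bool]] × [Atom ( [Type [Prod [Atom b]]] )]] -> [Type [Prod [Atom bool]] -> [Type [Prod [Atom b]]]]]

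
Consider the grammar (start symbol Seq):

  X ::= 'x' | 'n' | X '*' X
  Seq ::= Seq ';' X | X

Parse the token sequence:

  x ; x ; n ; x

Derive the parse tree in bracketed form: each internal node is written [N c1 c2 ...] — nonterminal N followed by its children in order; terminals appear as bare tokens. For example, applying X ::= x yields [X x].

[Seq [Seq [Seq [Seq [X x]] ; [X x]] ; [X n]] ; [X x]]

Seq
Seq ; X
Seq ; X ; X
Seq ; X ; X ; X
X ; X ; X ; X
x ; X ; X ; X
x ; x ; X ; X
x ; x ; n ; X
x ; x ; n ; x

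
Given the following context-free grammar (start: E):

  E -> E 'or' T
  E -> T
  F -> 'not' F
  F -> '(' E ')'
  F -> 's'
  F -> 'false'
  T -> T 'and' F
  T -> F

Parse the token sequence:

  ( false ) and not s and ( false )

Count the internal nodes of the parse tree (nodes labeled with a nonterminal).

[E [T [T [T [F ( [E [T [F false]]] )]] and [F not [F s]]] and [F ( [E [T [F false]]] )]]]

14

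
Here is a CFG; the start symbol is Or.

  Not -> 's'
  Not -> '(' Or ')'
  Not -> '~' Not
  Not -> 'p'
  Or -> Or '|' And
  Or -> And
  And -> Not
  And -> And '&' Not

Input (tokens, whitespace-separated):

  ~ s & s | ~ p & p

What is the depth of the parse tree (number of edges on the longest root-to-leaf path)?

6

[Or [Or [And [And [Not ~ [Not s]]] & [Not s]]] | [And [And [Not ~ [Not p]]] & [Not p]]]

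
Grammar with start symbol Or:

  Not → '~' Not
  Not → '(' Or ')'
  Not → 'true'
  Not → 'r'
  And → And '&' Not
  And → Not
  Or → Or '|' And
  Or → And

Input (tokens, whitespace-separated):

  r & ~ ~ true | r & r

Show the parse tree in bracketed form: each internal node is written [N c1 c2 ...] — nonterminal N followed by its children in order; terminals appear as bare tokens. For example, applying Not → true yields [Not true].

[Or [Or [And [And [Not r]] & [Not ~ [Not ~ [Not true]]]]] | [And [And [Not r]] & [Not r]]]

Or
Or | And
And | And
And & Not | And
Not & Not | And
r & Not | And
r & ~ Not | And
r & ~ ~ Not | And
r & ~ ~ true | And
r & ~ ~ true | And & Not
r & ~ ~ true | Not & Not
r & ~ ~ true | r & Not
r & ~ ~ true | r & r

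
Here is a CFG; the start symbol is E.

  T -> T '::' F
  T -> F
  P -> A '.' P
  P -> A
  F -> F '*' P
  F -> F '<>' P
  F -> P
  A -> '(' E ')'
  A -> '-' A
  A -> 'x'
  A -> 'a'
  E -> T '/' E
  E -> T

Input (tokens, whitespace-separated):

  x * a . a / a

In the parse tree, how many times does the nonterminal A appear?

4

[E [T [F [F [P [A x]]] * [P [A a] . [P [A a]]]]] / [E [T [F [P [A a]]]]]]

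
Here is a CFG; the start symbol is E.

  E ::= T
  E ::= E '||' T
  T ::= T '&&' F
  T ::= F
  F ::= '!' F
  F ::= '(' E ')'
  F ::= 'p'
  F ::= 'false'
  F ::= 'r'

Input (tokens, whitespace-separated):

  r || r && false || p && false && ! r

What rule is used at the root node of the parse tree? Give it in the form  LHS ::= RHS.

[E [E [E [T [F r]]] || [T [T [F r]] && [F false]]] || [T [T [T [F p]] && [F false]] && [F ! [F r]]]]

E ::= E '||' T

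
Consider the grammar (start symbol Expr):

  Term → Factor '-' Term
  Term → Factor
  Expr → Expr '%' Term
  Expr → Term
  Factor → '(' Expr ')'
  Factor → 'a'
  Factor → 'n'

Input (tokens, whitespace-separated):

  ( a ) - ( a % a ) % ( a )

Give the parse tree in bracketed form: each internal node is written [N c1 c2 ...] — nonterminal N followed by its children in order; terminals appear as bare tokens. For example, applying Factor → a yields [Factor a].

Expr
Expr % Term
Term % Term
Factor - Term % Term
( Expr ) - Term % Term
( Term ) - Term % Term
( Factor ) - Term % Term
( a ) - Term % Term
( a ) - Factor % Term
( a ) - ( Expr ) % Term
( a ) - ( Expr % Term ) % Term
( a ) - ( Term % Term ) % Term
( a ) - ( Factor % Term ) % Term
( a ) - ( a % Term ) % Term
( a ) - ( a % Factor ) % Term
( a ) - ( a % a ) % Term
( a ) - ( a % a ) % Factor
( a ) - ( a % a ) % ( Expr )
( a ) - ( a % a ) % ( Term )
( a ) - ( a % a ) % ( Factor )
( a ) - ( a % a ) % ( a )

[Expr [Expr [Term [Factor ( [Expr [Term [Factor a]]] )] - [Term [Factor ( [Expr [Expr [Term [Factor a]]] % [Term [Factor a]]] )]]]] % [Term [Factor ( [Expr [Term [Factor a]]] )]]]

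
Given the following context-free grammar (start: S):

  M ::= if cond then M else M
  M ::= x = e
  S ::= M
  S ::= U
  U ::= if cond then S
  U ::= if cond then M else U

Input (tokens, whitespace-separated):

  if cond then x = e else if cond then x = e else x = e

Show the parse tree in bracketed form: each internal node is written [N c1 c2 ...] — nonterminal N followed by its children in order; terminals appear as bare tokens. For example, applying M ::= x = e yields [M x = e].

[S [M if cond then [M x = e] else [M if cond then [M x = e] else [M x = e]]]]

S
M
if cond then M else M
if cond then x = e else M
if cond then x = e else if cond then M else M
if cond then x = e else if cond then x = e else M
if cond then x = e else if cond then x = e else x = e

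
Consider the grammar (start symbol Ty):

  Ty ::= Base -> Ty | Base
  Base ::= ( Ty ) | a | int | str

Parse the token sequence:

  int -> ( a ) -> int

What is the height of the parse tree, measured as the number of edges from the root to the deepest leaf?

[Ty [Base int] -> [Ty [Base ( [Ty [Base a]] )] -> [Ty [Base int]]]]

5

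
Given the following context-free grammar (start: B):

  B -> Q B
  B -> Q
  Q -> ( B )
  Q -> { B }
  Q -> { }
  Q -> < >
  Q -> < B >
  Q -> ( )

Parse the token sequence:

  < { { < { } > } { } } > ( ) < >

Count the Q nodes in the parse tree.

8

[B [Q < [B [Q { [B [Q { [B [Q < [B [Q { }]] >]] }] [B [Q { }]]] }]] >] [B [Q ( )] [B [Q < >]]]]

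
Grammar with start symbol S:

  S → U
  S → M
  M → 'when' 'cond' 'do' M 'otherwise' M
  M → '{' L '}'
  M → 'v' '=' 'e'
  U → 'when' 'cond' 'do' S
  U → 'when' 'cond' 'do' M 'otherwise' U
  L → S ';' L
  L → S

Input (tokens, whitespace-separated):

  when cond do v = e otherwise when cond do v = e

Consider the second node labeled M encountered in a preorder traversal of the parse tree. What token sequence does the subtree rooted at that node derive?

[S [U when cond do [M v = e] otherwise [U when cond do [S [M v = e]]]]]

v = e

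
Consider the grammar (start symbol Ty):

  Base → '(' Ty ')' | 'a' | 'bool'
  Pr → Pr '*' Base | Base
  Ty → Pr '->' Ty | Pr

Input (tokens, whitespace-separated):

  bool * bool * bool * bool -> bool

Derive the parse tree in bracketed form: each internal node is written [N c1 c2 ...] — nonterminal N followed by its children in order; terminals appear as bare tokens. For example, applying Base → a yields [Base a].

Ty
Pr -> Ty
Pr * Base -> Ty
Pr * Base * Base -> Ty
Pr * Base * Base * Base -> Ty
Base * Base * Base * Base -> Ty
bool * Base * Base * Base -> Ty
bool * bool * Base * Base -> Ty
bool * bool * bool * Base -> Ty
bool * bool * bool * bool -> Ty
bool * bool * bool * bool -> Pr
bool * bool * bool * bool -> Base
bool * bool * bool * bool -> bool

[Ty [Pr [Pr [Pr [Pr [Base bool]] * [Base bool]] * [Base bool]] * [Base bool]] -> [Ty [Pr [Base bool]]]]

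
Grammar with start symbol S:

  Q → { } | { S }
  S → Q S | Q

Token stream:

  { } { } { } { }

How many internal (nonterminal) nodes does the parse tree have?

8

[S [Q { }] [S [Q { }] [S [Q { }] [S [Q { }]]]]]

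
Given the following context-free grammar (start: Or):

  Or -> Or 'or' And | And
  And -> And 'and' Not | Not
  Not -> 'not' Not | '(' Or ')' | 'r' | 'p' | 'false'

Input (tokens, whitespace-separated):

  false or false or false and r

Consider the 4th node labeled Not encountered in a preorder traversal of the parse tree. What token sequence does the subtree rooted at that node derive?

[Or [Or [Or [And [Not false]]] or [And [Not false]]] or [And [And [Not false]] and [Not r]]]

r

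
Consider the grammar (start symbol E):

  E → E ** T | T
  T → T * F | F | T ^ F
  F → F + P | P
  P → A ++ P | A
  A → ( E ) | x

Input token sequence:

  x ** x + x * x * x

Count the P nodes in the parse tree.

[E [E [T [F [P [A x]]]]] ** [T [T [T [F [F [P [A x]]] + [P [A x]]]] * [F [P [A x]]]] * [F [P [A x]]]]]

5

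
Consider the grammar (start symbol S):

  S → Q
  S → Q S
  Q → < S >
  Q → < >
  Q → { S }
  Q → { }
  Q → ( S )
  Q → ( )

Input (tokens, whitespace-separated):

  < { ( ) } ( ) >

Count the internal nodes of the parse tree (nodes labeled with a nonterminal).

[S [Q < [S [Q { [S [Q ( )]] }] [S [Q ( )]]] >]]

8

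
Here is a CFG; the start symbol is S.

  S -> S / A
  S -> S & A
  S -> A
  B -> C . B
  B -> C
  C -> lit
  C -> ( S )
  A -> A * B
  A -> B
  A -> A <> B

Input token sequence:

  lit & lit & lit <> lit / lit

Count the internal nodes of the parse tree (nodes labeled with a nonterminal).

19

[S [S [S [S [A [B [C lit]]]] & [A [B [C lit]]]] & [A [A [B [C lit]]] <> [B [C lit]]]] / [A [B [C lit]]]]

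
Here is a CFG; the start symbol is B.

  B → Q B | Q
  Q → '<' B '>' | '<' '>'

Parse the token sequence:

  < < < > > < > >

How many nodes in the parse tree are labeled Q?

[B [Q < [B [Q < [B [Q < >]] >] [B [Q < >]]] >]]

4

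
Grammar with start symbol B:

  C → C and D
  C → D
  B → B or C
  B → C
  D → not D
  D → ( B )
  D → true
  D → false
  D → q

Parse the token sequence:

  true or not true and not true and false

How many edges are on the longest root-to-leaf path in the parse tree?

6

[B [B [C [D true]]] or [C [C [C [D not [D true]]] and [D not [D true]]] and [D false]]]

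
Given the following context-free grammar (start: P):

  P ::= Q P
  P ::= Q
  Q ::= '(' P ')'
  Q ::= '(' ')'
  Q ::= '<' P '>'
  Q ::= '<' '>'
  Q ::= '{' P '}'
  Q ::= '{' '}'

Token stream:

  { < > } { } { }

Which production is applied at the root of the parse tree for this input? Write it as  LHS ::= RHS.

P ::= Q P

[P [Q { [P [Q < >]] }] [P [Q { }] [P [Q { }]]]]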